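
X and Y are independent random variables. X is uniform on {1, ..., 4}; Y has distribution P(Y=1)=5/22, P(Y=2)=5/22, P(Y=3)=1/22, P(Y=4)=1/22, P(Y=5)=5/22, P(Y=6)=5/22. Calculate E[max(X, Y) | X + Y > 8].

P(X + Y > 8) = 15/88.
Summing max(X,Y)·P(x,y) over outcomes with X + Y > 8 gives 85/88.
E[max(X, Y) | X + Y > 8] = (85/88) / (15/88) = 17/3.

17/3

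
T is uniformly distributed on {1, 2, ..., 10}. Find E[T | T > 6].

17/2

Given T > 6, T is equally likely to be any of {7, 8, 9, 10}.
E[T | T > 6] = (7 + 8 + 9 + 10) / 4 = 17/2.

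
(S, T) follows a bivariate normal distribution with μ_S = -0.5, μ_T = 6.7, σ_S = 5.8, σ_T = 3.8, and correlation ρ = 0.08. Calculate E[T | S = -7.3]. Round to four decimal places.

For a bivariate normal, E[T | S=x] = μ_T + ρ·(σ_T/σ_S)·(x − μ_S).
E[T | S=-7.3] = 6.7 + (0.08)·(3.8/5.8)·(-7.3 − (-0.5)) = 6.7 + (0.052414)·(-6.8) = 6.3436.

6.3436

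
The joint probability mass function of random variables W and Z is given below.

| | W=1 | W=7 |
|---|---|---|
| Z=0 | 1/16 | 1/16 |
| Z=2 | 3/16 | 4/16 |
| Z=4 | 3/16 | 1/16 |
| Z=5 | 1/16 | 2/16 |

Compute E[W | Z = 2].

P(Z = 2) = 7/16.
Σ W·P over the event = 1·(3/16) + 7·(4/16) = 31/16.
E[W | Z = 2] = (31/16) / (7/16) = 31/7.

31/7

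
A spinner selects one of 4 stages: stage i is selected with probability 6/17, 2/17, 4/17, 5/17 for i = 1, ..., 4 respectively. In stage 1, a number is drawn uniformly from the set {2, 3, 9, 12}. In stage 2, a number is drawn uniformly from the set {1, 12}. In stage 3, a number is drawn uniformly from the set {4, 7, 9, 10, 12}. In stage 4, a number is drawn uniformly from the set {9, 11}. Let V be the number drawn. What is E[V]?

678/85

E[V | stage 1] = (2+3+9+12)/4 = 13/2.
E[V | stage 2] = (1+12)/2 = 13/2.
E[V | stage 3] = (4+7+9+10+12)/5 = 42/5.
E[V | stage 4] = (9+11)/2 = 10.
E[V] = (6/17)·(13/2) + (2/17)·(13/2) + (4/17)·(42/5) + (5/17)·(10) = 678/85.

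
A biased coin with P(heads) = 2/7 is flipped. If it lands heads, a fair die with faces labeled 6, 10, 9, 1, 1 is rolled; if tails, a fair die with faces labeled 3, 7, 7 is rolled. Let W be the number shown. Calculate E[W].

E[W | heads] = (6+10+9+1+1)/5 = 27/5.
E[W | tails] = (3+7+7)/3 = 17/3.
By the law of total expectation,
E[W] = (2/7)·(27/5) + (5/7)·(17/3) = 587/105.

587/105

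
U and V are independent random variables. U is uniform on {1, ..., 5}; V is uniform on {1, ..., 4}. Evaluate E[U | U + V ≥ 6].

Outcomes with U + V ≥ 6: (2,4), (3,3), (3,4), (4,2), (4,3), (4,4), (5,1), (5,2), (5,3), (5,4), each with probability 1/20.
E[U | U + V ≥ 6] = (2 + 3 + 3 + 4 + 4 + 4 + 5 + 5 + 5 + 5) / 10 = 4.

4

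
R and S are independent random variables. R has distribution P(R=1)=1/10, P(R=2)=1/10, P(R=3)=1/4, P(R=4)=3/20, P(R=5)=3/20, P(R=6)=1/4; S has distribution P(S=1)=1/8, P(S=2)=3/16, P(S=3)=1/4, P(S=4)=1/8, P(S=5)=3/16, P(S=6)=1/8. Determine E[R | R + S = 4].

25/12

P(R + S = 4) = 3/40.
Summing R·P(x,y) over outcomes with R + S = 4 gives 5/32.
E[R | R + S = 4] = (5/32) / (3/40) = 25/12.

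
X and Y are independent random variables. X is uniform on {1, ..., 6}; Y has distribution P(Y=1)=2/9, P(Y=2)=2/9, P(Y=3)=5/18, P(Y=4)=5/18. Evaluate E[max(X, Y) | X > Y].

P(X > Y) = 61/108.
Summing max(X,Y)·P(x,y) over outcomes with X > Y gives 47/18.
E[max(X, Y) | X > Y] = (47/18) / (61/108) = 282/61.

282/61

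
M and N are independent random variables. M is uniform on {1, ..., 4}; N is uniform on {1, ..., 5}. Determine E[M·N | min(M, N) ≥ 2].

P(min(M, N) ≥ 2) = 3/5.
Summing MN·P(x,y) over outcomes with min(M, N) ≥ 2 gives 63/10.
E[M·N | min(M, N) ≥ 2] = (63/10) / (3/5) = 21/2.

21/2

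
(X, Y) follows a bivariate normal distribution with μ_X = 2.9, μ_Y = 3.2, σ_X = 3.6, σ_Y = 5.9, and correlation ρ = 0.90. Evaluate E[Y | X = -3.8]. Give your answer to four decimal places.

-6.6825

E[Y | X=x] = μ_Y + ρ(σ_Y/σ_X)(x − μ_X) for jointly normal variables.
E[Y | X=-3.8] = 3.2 + (0.90)·(5.9/3.6)·(-3.8 − (2.9)) = 3.2 + (1.475)·(-6.7) = -6.6825.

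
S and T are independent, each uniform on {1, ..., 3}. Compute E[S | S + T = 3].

3/2

Outcomes with S + T = 3: (1,2), (2,1), each with probability 1/9.
E[S | S + T = 3] = (1 + 2) / 2 = 3/2.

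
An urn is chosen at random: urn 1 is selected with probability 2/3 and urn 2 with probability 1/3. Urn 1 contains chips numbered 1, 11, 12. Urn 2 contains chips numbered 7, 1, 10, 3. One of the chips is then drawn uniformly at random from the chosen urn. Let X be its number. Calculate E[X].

85/12

E[X | urn 1] = (1+11+12)/3 = 8.
E[X | urn 2] = (7+1+10+3)/4 = 21/4.
By the law of total expectation,
E[X] = (2/3)·(8) + (1/3)·(21/4) = 85/12.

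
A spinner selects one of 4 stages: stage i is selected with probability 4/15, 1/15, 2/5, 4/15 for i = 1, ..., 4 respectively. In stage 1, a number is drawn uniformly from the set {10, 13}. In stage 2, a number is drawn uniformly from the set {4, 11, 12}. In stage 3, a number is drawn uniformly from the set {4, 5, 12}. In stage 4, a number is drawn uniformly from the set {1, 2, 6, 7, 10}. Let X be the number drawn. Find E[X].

E[X | stage 1] = (10+13)/2 = 23/2.
E[X | stage 2] = (4+11+12)/3 = 9.
E[X | stage 3] = (4+5+12)/3 = 7.
E[X | stage 4] = (1+2+6+7+10)/5 = 26/5.
By the law of total expectation,
E[X] = (4/15)·(23/2) + (1/15)·(9) + (2/5)·(7) + (4/15)·(26/5) = 589/75.

589/75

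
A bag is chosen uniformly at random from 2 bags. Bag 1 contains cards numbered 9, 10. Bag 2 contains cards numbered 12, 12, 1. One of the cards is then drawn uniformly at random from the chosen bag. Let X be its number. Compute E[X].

107/12

E[X | bag 1] = (9+10)/2 = 19/2.
E[X | bag 2] = (12+12+1)/3 = 25/3.
By the law of total expectation,
E[X] = (1/2)·(19/2) + (1/2)·(25/3) = 107/12.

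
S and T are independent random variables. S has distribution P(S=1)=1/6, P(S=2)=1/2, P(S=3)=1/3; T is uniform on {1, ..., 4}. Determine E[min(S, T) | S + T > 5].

18/7

P(S + T > 5) = 7/24.
Summing min(S,T)·P(x,y) over outcomes with S + T > 5 gives 3/4.
E[min(S, T) | S + T > 5] = (3/4) / (7/24) = 18/7.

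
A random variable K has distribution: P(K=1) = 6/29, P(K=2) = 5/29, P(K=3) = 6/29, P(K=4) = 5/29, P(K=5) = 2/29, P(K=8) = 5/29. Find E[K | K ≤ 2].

16/11

P(K ≤ 2) = 11/29.
Σ over the event: 1·6/29 + 2·5/29 = 16/29.
E[K | K ≤ 2] = (16/29) / (11/29) = 16/11.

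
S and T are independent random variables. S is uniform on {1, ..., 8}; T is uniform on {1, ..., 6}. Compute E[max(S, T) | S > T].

P(S > T) = 9/16.
Summing max(S,T)·P(x,y) over outcomes with S > T gives 10/3.
E[max(S, T) | S > T] = (10/3) / (9/16) = 160/27.

160/27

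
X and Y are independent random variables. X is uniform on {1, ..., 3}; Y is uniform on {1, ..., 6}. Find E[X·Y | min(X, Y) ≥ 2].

10

Outcomes with min(X, Y) ≥ 2: (2,2), (2,3), (2,4), (2,5), (2,6), (3,2), (3,3), (3,4), (3,5), (3,6), each with probability 1/18.
E[X·Y | min(X, Y) ≥ 2] = (4 + 6 + 8 + 10 + 12 + 6 + 9 + 12 + 15 + 18) / 10 = 10.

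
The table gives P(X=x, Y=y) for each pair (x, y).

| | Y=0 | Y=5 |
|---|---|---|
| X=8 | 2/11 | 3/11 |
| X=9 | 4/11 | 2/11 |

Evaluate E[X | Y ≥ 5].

P(Y ≥ 5) = 5/11.
Σ X·P over the event = 8·(3/11) + 9·(2/11) = 42/11.
E[X | Y ≥ 5] = (42/11) / (5/11) = 42/5.

42/5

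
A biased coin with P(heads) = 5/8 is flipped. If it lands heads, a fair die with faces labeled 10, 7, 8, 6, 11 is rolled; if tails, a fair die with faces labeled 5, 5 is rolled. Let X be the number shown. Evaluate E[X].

E[X | heads] = (10+7+8+6+11)/5 = 42/5.
E[X | tails] = (5+5)/2 = 5.
By the law of total expectation,
E[X] = (5/8)·(42/5) + (3/8)·(5) = 57/8.

57/8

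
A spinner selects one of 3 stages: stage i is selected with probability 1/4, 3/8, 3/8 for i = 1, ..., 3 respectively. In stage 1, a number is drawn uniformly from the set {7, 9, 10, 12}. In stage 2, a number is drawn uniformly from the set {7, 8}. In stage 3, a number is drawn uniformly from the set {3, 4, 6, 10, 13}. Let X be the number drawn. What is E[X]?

631/80

E[X | stage 1] = (7+9+10+12)/4 = 19/2.
E[X | stage 2] = (7+8)/2 = 15/2.
E[X | stage 3] = (3+4+6+10+13)/5 = 36/5.
By the law of total expectation,
E[X] = (1/4)·(19/2) + (3/8)·(15/2) + (3/8)·(36/5) = 631/80.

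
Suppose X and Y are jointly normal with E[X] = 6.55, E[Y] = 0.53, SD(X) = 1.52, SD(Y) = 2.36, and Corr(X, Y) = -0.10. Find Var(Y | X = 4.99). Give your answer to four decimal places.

For a bivariate normal, Var(Y | X=x) = σ_Y²(1 − ρ²).
Var(Y | X=4.99) = (2.36)²·(1 − (-0.10)²) = 5.5696·0.99 = 5.5139.

5.5139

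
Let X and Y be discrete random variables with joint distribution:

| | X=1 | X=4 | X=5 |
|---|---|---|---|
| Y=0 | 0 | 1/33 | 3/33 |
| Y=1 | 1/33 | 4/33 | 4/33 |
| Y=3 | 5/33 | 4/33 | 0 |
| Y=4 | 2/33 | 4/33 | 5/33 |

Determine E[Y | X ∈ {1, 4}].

8/3

P(X ∈ {1, 4}) = 7/11.
Summing Y·P(X=x,Y=y) over the conditioning event gives 56/33.
E[Y | X ∈ {1, 4}] = (56/33) / (7/11) = 8/3.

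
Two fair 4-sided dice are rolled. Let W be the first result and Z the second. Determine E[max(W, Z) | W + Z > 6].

4

Outcomes with W + Z > 6: (3,4), (4,3), (4,4), each with probability 1/16.
E[max(W, Z) | W + Z > 6] = (4 + 4 + 4) / 3 = 4.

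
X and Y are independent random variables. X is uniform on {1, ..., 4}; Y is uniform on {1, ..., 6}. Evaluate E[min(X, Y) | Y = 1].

1

Outcomes with Y = 1: (1,1), (2,1), (3,1), (4,1), each with probability 1/24.
E[min(X, Y) | Y = 1] = (1 + 1 + 1 + 1) / 4 = 1.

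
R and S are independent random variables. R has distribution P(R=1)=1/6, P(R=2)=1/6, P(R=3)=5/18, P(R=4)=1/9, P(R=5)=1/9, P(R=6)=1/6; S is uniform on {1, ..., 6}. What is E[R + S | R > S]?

P(R > S) = 7/18.
Summing (R+S)·P(x,y) over outcomes with R > S gives 95/36.
E[R + S | R > S] = (95/36) / (7/18) = 95/14.

95/14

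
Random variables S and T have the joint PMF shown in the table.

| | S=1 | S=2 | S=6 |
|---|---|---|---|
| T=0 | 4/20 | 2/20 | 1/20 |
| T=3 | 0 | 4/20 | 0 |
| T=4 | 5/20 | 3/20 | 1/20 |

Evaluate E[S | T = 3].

2

P(T = 3) = 1/5.
Σ S·P over the event = 2·(4/20) = 2/5.
E[S | T = 3] = (2/5) / (1/5) = 2.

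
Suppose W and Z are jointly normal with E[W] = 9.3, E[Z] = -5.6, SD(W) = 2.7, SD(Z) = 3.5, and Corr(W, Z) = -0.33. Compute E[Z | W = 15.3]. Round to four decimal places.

E[Z | W=x] = μ_Z + ρ(σ_Z/σ_W)(x − μ_W) for jointly normal variables.
E[Z | W=15.3] = -5.6 + (-0.33)·(3.5/2.7)·(15.3 − (9.3)) = -5.6 + (-0.42778)·(6) = -8.1667.

-8.1667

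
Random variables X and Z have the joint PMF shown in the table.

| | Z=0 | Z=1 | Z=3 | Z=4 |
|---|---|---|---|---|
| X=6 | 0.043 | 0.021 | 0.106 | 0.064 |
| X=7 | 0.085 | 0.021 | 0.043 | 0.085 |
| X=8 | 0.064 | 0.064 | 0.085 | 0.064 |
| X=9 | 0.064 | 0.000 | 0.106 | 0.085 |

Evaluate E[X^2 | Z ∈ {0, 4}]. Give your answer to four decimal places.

58.5614

P(Z ∈ {0, 4}) = 0.554.
Summing X^2·P(X=x,Z=y) over the conditioning event gives 32.443.
E[X^2 | Z ∈ {0, 4}] = (32.443) / (0.554) = 58.5614.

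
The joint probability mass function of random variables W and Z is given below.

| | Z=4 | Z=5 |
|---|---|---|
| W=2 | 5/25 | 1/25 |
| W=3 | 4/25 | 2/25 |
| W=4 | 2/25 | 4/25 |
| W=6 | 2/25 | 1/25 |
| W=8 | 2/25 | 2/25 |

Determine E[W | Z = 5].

P(Z = 5) = 2/5.
Σ W·P over the event = 2·(1/25) + 3·(2/25) + 4·(4/25) + 6·(1/25) + 8·(2/25) = 46/25.
E[W | Z = 5] = (46/25) / (2/5) = 23/5.

23/5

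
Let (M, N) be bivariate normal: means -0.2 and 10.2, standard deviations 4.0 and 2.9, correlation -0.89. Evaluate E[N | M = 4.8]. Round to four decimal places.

E[N | M=x] = μ_N + ρ(σ_N/σ_M)(x − μ_M) for jointly normal variables.
E[N | M=4.8] = 10.2 + (-0.89)·(2.9/4.0)·(4.8 − (-0.2)) = 10.2 + (-0.64525)·(5) = 6.9738.

6.9738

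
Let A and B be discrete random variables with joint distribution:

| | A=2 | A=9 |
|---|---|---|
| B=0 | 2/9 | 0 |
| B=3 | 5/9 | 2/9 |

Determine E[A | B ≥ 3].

4

P(B ≥ 3) = 7/9.
Summing A·P(A=x,B=y) over the conditioning event gives 28/9.
E[A | B ≥ 3] = (28/9) / (7/9) = 4.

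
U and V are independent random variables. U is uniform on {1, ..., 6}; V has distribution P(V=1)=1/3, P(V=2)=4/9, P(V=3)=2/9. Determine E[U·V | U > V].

P(U > V) = 37/54.
Summing UV·P(x,y) over outcomes with U > V gives 49/9.
E[U·V | U > V] = (49/9) / (37/54) = 294/37.

294/37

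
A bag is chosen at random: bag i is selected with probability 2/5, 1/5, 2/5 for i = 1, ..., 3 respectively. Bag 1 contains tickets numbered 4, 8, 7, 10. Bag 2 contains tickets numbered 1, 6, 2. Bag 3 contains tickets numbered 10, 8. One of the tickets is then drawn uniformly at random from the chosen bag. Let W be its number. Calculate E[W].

E[W | bag 1] = (4+8+7+10)/4 = 29/4.
E[W | bag 2] = (1+6+2)/3 = 3.
E[W | bag 3] = (10+8)/2 = 9.
E[W] = (2/5)·(29/4) + (1/5)·(3) + (2/5)·(9) = 71/10.

71/10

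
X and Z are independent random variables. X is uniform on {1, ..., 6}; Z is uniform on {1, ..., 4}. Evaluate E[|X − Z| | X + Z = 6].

2

Outcomes with X + Z = 6: (2,4), (3,3), (4,2), (5,1), each with probability 1/24.
E[|X − Z| | X + Z = 6] = (2 + 0 + 2 + 4) / 4 = 2.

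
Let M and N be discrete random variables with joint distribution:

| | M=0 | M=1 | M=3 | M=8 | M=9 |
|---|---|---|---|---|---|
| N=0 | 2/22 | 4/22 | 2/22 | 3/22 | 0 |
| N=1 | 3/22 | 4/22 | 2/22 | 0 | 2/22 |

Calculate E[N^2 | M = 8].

0

P(M = 8) = 3/22.
Σ N^2·P over the event = 0·(3/22) = 0.
E[N^2 | M = 8] = (0) / (3/22) = 0.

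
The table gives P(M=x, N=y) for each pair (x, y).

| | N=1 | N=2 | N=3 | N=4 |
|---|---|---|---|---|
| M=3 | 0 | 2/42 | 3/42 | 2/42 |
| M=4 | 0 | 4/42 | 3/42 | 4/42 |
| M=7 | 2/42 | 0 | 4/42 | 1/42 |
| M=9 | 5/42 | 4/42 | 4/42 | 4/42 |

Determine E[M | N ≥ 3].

6

P(N ≥ 3) = 25/42.
Summing M·P(M=x,N=y) over the conditioning event gives 25/7.
E[M | N ≥ 3] = (25/7) / (25/42) = 6.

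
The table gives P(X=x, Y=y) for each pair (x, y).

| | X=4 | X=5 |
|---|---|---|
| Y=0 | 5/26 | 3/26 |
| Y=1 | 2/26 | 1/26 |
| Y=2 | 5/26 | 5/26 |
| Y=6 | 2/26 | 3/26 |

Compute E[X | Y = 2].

P(Y = 2) = 5/13.
Σ X·P over the event = 4·(5/26) + 5·(5/26) = 45/26.
E[X | Y = 2] = (45/26) / (5/13) = 9/2.

9/2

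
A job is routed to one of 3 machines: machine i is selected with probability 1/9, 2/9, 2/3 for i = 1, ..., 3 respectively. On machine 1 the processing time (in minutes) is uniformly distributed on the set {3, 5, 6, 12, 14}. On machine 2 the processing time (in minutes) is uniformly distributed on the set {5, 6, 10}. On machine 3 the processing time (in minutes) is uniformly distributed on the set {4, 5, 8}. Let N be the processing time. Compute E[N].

56/9

E[N | machine 1] = (3+5+6+12+14)/5 = 8.
E[N | machine 2] = (5+6+10)/3 = 7.
E[N | machine 3] = (4+5+8)/3 = 17/3.
E[N] = (1/9)·(8) + (2/9)·(7) + (2/3)·(17/3) = 56/9.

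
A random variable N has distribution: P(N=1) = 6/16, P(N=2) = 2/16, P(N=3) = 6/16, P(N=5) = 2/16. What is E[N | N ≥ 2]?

P(N ≥ 2) = 5/8.
Σ over the event: 2·1/8 + 3·3/8 + 5·1/8 = 2.
E[N | N ≥ 2] = (2) / (5/8) = 16/5.

16/5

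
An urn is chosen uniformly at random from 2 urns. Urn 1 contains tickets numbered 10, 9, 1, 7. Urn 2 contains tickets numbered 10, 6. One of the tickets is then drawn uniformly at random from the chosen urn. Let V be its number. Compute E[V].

E[V | urn 1] = (10+9+1+7)/4 = 27/4.
E[V | urn 2] = (10+6)/2 = 8.
By the law of total expectation,
E[V] = (1/2)·(27/4) + (1/2)·(8) = 59/8.

59/8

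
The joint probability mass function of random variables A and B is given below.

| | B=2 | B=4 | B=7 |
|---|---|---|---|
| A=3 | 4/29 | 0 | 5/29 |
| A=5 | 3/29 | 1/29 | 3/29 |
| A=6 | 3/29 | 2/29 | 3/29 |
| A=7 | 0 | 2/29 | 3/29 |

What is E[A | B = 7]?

P(B = 7) = 14/29.
Σ A·P over the event = 3·(5/29) + 5·(3/29) + 6·(3/29) + 7·(3/29) = 69/29.
E[A | B = 7] = (69/29) / (14/29) = 69/14.

69/14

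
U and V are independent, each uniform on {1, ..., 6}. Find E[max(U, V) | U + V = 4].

8/3

Outcomes with U + V = 4: (1,3), (2,2), (3,1), each with probability 1/36.
E[max(U, V) | U + V = 4] = (3 + 2 + 3) / 3 = 8/3.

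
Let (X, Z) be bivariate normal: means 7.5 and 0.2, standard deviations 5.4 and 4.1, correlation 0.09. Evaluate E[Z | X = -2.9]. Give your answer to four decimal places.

E[Z | X=x] = μ_Z + ρ(σ_Z/σ_X)(x − μ_X) for jointly normal variables.
E[Z | X=-2.9] = 0.2 + (0.09)·(4.1/5.4)·(-2.9 − (7.5)) = 0.2 + (0.068333)·(-10.4) = -0.5107.

-0.5107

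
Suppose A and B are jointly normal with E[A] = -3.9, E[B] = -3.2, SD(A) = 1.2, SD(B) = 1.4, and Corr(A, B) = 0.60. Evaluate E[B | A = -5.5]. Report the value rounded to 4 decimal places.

-4.3200

For a bivariate normal, E[B | A=x] = μ_B + ρ·(σ_B/σ_A)·(x − μ_A).
E[B | A=-5.5] = -3.2 + (0.60)·(1.4/1.2)·(-5.5 − (-3.9)) = -3.2 + (0.7)·(-1.6) = -4.3200.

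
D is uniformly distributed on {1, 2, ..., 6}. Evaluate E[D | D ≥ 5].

11/2

Given D ≥ 5, D is equally likely to be any of {5, 6}.
E[D | D ≥ 5] = (5 + 6) / 2 = 11/2.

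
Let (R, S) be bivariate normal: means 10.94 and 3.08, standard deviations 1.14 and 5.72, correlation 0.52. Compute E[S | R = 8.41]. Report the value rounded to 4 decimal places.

E[S | R=x] = μ_S + ρ(σ_S/σ_R)(x − μ_R) for jointly normal variables.
E[S | R=8.41] = 3.08 + (0.52)·(5.72/1.14)·(8.41 − (10.94)) = 3.08 + (2.60912)·(-2.53) = -3.5211.

-3.5211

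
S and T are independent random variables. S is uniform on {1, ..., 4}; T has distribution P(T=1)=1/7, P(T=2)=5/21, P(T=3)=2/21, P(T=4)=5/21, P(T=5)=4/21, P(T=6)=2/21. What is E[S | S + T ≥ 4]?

196/73

P(S + T ≥ 4) = 73/84.
Summing S·P(x,y) over outcomes with S + T ≥ 4 gives 7/3.
E[S | S + T ≥ 4] = (7/3) / (73/84) = 196/73.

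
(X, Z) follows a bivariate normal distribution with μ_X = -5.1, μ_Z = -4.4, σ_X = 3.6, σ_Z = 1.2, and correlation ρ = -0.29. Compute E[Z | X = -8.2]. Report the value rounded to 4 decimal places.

E[Z | X=x] = μ_Z + ρ(σ_Z/σ_X)(x − μ_X) for jointly normal variables.
E[Z | X=-8.2] = -4.4 + (-0.29)·(1.2/3.6)·(-8.2 − (-5.1)) = -4.4 + (-0.096667)·(-3.1) = -4.1003.

-4.1003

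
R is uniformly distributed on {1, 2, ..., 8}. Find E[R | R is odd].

Given R is odd, R is equally likely to be any of {1, 3, 5, 7}.
E[R | R is odd] = (1 + 3 + 5 + 7) / 4 = 4.

4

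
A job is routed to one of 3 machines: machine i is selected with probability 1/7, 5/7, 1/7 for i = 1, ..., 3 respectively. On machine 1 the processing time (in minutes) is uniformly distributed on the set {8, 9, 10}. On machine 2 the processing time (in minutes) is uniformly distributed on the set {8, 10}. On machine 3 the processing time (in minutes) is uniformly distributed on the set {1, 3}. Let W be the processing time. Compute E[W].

8

E[W | machine 1] = (8+9+10)/3 = 9.
E[W | machine 2] = (8+10)/2 = 9.
E[W | machine 3] = (1+3)/2 = 2.
By the law of total expectation,
E[W] = (1/7)·(9) + (5/7)·(9) + (1/7)·(2) = 8.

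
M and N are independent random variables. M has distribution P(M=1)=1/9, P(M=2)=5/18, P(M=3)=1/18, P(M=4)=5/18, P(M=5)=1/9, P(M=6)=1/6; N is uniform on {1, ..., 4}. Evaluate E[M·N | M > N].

419/42

P(M > N) = 7/12.
Summing MN·P(x,y) over outcomes with M > N gives 419/72.
E[M·N | M > N] = (419/72) / (7/12) = 419/42.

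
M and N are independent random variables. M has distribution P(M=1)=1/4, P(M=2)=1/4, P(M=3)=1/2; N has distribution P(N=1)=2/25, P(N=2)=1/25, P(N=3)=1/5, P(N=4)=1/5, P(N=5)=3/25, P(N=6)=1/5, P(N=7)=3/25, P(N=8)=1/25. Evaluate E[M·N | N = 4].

P(N = 4) = 1/5.
Summing MN·P(x,y) over outcomes with N = 4 gives 9/5.
E[M·N | N = 4] = (9/5) / (1/5) = 9.

9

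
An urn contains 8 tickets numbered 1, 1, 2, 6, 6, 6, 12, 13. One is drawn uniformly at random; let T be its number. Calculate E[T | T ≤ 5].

P(T ≤ 5) = 3/8.
Σ over the event: 1·1/4 + 2·1/8 = 1/2.
E[T | T ≤ 5] = (1/2) / (3/8) = 4/3.

4/3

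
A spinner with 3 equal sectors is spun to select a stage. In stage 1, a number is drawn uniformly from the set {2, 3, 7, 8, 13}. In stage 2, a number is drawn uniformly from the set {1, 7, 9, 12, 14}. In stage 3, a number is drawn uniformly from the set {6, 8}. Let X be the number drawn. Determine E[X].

E[X | stage 1] = (2+3+7+8+13)/5 = 33/5.
E[X | stage 2] = (1+7+9+12+14)/5 = 43/5.
E[X | stage 3] = (6+8)/2 = 7.
E[X] = (1/3)·(33/5) + (1/3)·(43/5) + (1/3)·(7) = 37/5.

37/5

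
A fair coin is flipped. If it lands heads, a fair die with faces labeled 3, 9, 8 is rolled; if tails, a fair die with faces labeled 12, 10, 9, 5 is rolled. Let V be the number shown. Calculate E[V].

47/6

E[V | heads] = (3+9+8)/3 = 20/3.
E[V | tails] = (12+10+9+5)/4 = 9.
By the law of total expectation,
E[V] = (1/2)·(20/3) + (1/2)·(9) = 47/6.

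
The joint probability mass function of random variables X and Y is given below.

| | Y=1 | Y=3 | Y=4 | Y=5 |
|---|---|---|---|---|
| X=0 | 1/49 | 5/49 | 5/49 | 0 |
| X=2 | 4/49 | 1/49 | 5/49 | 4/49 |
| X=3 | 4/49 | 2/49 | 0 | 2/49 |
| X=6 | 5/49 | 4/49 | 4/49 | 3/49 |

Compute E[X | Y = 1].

25/7

P(Y = 1) = 2/7.
Σ X·P over the event = 0·(1/49) + 2·(4/49) + 3·(4/49) + 6·(5/49) = 50/49.
E[X | Y = 1] = (50/49) / (2/7) = 25/7.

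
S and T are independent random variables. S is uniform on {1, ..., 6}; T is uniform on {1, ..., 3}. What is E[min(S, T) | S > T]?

11/6

P(S > T) = 2/3.
Summing min(S,T)·P(x,y) over outcomes with S > T gives 11/9.
E[min(S, T) | S > T] = (11/9) / (2/3) = 11/6.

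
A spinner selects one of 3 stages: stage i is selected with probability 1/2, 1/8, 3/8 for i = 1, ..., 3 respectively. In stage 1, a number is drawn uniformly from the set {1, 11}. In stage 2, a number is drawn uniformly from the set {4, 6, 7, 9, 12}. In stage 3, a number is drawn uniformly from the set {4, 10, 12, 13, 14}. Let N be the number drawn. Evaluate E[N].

E[N | stage 1] = (1+11)/2 = 6.
E[N | stage 2] = (4+6+7+9+12)/5 = 38/5.
E[N | stage 3] = (4+10+12+13+14)/5 = 53/5.
By the law of total expectation,
E[N] = (1/2)·(6) + (1/8)·(38/5) + (3/8)·(53/5) = 317/40.

317/40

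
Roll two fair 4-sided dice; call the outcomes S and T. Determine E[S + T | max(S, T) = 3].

24/5

Outcomes with max(S, T) = 3: (1,3), (2,3), (3,1), (3,2), (3,3), each with probability 1/16.
E[S + T | max(S, T) = 3] = (4 + 5 + 4 + 5 + 6) / 5 = 24/5.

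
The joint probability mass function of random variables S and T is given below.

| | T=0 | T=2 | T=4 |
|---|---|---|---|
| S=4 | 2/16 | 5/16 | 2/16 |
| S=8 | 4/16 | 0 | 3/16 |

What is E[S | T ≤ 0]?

P(T ≤ 0) = 3/8.
Σ S·P over the event = 4·(2/16) + 8·(4/16) = 5/2.
E[S | T ≤ 0] = (5/2) / (3/8) = 20/3.

20/3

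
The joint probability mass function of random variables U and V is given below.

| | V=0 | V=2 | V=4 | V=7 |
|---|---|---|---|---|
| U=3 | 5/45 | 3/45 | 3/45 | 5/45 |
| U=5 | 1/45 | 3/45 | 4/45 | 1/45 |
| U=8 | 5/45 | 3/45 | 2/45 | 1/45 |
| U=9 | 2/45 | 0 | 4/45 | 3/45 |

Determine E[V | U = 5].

P(U = 5) = 1/5.
Σ V·P over the event = 0·(1/45) + 2·(3/45) + 4·(4/45) + 7·(1/45) = 29/45.
E[V | U = 5] = (29/45) / (1/5) = 29/9.

29/9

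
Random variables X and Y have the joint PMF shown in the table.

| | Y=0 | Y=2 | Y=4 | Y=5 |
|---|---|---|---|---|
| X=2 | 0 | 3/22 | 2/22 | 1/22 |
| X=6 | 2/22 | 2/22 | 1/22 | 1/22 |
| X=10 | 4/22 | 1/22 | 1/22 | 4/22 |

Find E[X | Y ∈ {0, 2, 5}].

64/9

P(Y ∈ {0, 2, 5}) = 9/11.
Σ X·P over the event = 2·(3/22) + 2·(1/22) + 6·(2/22) + 6·(2/22) + 6·(1/22) + 10·(4/22) + 10·(1/22) + 10·(4/22) = 64/11.
E[X | Y ∈ {0, 2, 5}] = (64/11) / (9/11) = 64/9.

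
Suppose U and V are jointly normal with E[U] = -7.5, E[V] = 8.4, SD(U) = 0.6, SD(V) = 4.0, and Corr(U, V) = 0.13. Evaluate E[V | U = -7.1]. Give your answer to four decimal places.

For a bivariate normal, E[V | U=x] = μ_V + ρ·(σ_V/σ_U)·(x − μ_U).
E[V | U=-7.1] = 8.4 + (0.13)·(4.0/0.6)·(-7.1 − (-7.5)) = 8.4 + (0.86667)·(0.4) = 8.7467.

8.7467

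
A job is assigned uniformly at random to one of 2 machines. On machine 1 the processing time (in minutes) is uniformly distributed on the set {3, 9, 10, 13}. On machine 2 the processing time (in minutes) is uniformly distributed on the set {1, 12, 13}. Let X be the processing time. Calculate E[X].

209/24

E[X | machine 1] = (3+9+10+13)/4 = 35/4.
E[X | machine 2] = (1+12+13)/3 = 26/3.
E[X] = (1/2)·(35/4) + (1/2)·(26/3) = 209/24.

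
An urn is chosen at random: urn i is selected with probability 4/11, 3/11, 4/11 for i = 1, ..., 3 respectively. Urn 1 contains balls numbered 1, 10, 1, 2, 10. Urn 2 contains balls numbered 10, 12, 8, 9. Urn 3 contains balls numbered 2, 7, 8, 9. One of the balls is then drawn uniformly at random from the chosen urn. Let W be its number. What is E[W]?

E[W | urn 1] = (1+10+1+2+10)/5 = 24/5.
E[W | urn 2] = (10+12+8+9)/4 = 39/4.
E[W | urn 3] = (2+7+8+9)/4 = 13/2.
By the law of total expectation,
E[W] = (4/11)·(24/5) + (3/11)·(39/4) + (4/11)·(13/2) = 1489/220.

1489/220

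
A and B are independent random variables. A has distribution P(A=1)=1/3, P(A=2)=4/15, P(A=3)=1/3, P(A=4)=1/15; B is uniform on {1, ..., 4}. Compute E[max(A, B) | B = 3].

P(B = 3) = 1/4.
Summing max(A,B)·P(x,y) over outcomes with B = 3 gives 23/30.
E[max(A, B) | B = 3] = (23/30) / (1/4) = 46/15.

46/15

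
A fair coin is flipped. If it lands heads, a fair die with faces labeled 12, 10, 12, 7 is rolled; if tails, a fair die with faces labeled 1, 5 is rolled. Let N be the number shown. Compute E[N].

53/8

E[N | heads] = (12+10+12+7)/4 = 41/4.
E[N | tails] = (1+5)/2 = 3.
By the law of total expectation,
E[N] = (1/2)·(41/4) + (1/2)·(3) = 53/8.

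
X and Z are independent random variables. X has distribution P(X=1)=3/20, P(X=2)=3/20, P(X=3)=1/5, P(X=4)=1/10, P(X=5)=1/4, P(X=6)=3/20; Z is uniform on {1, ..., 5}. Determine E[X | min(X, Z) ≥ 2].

P(min(X, Z) ≥ 2) = 17/25.
Summing X·P(x,y) over outcomes with min(X, Z) ≥ 2 gives 69/25.
E[X | min(X, Z) ≥ 2] = (69/25) / (17/25) = 69/17.

69/17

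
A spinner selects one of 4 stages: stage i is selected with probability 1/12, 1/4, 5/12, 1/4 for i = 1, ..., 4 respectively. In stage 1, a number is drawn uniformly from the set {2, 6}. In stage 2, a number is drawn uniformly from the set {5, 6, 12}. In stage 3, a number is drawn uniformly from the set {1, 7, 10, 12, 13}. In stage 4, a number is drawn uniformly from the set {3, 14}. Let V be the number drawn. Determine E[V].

191/24

E[V | stage 1] = (2+6)/2 = 4.
E[V | stage 2] = (5+6+12)/3 = 23/3.
E[V | stage 3] = (1+7+10+12+13)/5 = 43/5.
E[V | stage 4] = (3+14)/2 = 17/2.
E[V] = (1/12)·(4) + (1/4)·(23/3) + (5/12)·(43/5) + (1/4)·(17/2) = 191/24.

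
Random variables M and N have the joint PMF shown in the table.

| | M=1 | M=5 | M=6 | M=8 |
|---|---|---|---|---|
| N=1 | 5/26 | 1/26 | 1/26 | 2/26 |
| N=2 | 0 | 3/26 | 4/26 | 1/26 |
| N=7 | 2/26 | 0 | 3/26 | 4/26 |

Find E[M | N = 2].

P(N = 2) = 4/13.
Σ M·P over the event = 5·(3/26) + 6·(4/26) + 8·(1/26) = 47/26.
E[M | N = 2] = (47/26) / (4/13) = 47/8.

47/8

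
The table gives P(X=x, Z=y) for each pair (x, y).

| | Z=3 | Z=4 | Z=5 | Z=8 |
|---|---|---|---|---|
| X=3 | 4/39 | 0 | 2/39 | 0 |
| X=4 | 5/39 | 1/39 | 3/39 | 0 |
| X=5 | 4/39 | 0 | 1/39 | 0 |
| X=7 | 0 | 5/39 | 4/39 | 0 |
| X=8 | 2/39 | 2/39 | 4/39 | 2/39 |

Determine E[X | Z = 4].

P(Z = 4) = 8/39.
Σ X·P over the event = 4·(1/39) + 7·(5/39) + 8·(2/39) = 55/39.
E[X | Z = 4] = (55/39) / (8/39) = 55/8.

55/8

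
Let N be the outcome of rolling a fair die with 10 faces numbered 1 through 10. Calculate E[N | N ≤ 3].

2

Given N ≤ 3, N is equally likely to be any of {1, 2, 3}.
E[N | N ≤ 3] = (1 + 2 + 3) / 3 = 2.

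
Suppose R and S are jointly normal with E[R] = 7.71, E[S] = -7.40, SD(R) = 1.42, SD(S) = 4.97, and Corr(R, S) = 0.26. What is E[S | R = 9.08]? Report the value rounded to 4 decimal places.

-6.1533

E[S | R=x] = μ_S + ρ(σ_S/σ_R)(x − μ_R) for jointly normal variables.
E[S | R=9.08] = -7.40 + (0.26)·(4.97/1.42)·(9.08 − (7.71)) = -7.40 + (0.91)·(1.37) = -6.1533.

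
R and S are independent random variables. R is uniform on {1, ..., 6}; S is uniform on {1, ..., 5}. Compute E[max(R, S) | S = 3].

4

Outcomes with S = 3: (1,3), (2,3), (3,3), (4,3), (5,3), (6,3), each with probability 1/30.
E[max(R, S) | S = 3] = (3 + 3 + 3 + 4 + 5 + 6) / 6 = 4.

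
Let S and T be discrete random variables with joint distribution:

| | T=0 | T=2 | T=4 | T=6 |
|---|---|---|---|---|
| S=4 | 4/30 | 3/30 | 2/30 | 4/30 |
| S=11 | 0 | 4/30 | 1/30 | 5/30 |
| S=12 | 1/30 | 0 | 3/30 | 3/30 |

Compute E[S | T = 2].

8

P(T = 2) = 7/30.
Summing S·P(S=x,T=y) over the conditioning event gives 28/15.
E[S | T = 2] = (28/15) / (7/30) = 8.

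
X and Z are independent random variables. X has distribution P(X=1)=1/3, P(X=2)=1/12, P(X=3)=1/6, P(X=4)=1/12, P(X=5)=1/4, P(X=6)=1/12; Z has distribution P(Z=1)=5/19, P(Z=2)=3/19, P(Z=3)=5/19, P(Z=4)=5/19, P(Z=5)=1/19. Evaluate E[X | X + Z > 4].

P(X + Z > 4) = 79/114.
Summing X·P(x,y) over outcomes with X + Z > 4 gives 605/228.
E[X | X + Z > 4] = (605/228) / (79/114) = 605/158.

605/158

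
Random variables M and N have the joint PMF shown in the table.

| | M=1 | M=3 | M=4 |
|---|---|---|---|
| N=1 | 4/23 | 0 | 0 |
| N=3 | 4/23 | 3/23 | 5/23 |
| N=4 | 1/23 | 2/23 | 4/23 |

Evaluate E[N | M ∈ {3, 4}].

P(M ∈ {3, 4}) = 14/23.
Σ N·P over the event = 3·(3/23) + 4·(2/23) + 3·(5/23) + 4·(4/23) = 48/23.
E[N | M ∈ {3, 4}] = (48/23) / (14/23) = 24/7.

24/7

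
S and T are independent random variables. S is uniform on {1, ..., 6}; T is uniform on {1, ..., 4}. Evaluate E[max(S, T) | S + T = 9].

11/2

P(S + T = 9) = 1/12.
Summing max(S,T)·P(x,y) over outcomes with S + T = 9 gives 11/24.
E[max(S, T) | S + T = 9] = (11/24) / (1/12) = 11/2.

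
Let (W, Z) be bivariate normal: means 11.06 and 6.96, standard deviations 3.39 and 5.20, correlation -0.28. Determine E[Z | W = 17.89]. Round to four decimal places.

The regression of Z on W has slope ρ·σ_Z/σ_W and passes through (μ_W, μ_Z).
E[Z | W=17.89] = 6.96 + (-0.28)·(5.20/3.39)·(17.89 − (11.06)) = 6.96 + (-0.4295)·(6.83) = 4.0265.

4.0265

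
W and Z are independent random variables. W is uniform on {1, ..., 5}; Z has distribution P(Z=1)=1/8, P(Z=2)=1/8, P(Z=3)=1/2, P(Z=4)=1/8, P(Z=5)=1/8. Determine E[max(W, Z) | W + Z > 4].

127/31

P(W + Z > 4) = 31/40.
Summing max(W,Z)·P(x,y) over outcomes with W + Z > 4 gives 127/40.
E[max(W, Z) | W + Z > 4] = (127/40) / (31/40) = 127/31.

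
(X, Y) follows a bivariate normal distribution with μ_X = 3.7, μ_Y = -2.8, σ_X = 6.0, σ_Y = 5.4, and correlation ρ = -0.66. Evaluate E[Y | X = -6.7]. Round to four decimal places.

3.3776

E[Y | X=x] = μ_Y + ρ(σ_Y/σ_X)(x − μ_X) for jointly normal variables.
E[Y | X=-6.7] = -2.8 + (-0.66)·(5.4/6.0)·(-6.7 − (3.7)) = -2.8 + (-0.594)·(-10.4) = 3.3776.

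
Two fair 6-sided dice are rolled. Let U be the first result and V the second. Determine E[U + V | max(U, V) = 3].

24/5

P(max(U, V) = 3) = 5/36.
Summing (U+V)·P(x,y) over outcomes with max(U, V) = 3 gives 2/3.
E[U + V | max(U, V) = 3] = (2/3) / (5/36) = 24/5.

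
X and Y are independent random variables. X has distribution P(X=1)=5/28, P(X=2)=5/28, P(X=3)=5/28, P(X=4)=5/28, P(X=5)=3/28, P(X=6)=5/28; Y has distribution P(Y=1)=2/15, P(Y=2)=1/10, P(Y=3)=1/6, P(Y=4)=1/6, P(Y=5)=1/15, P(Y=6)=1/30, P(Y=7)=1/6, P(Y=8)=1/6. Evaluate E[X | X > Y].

1210/261

P(X > Y) = 87/280.
Summing X·P(x,y) over outcomes with X > Y gives 121/84.
E[X | X > Y] = (121/84) / (87/280) = 1210/261.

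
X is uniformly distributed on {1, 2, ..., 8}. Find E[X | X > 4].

13/2

Given X > 4, X is equally likely to be any of {5, 6, 7, 8}.
E[X | X > 4] = (5 + 6 + 7 + 8) / 4 = 13/2.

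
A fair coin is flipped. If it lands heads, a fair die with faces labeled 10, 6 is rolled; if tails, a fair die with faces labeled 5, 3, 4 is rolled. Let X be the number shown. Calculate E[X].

E[X | heads] = (10+6)/2 = 8.
E[X | tails] = (5+3+4)/3 = 4.
By the law of total expectation,
E[X] = (1/2)·(8) + (1/2)·(4) = 6.

6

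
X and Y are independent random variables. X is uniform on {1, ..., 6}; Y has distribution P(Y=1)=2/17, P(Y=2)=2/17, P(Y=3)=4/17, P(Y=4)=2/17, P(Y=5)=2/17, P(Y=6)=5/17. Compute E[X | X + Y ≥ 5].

335/88

P(X + Y ≥ 5) = 44/51.
Summing X·P(x,y) over outcomes with X + Y ≥ 5 gives 335/102.
E[X | X + Y ≥ 5] = (335/102) / (44/51) = 335/88.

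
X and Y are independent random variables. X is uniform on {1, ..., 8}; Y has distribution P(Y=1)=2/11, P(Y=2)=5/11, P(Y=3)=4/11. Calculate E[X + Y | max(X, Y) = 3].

93/19

P(max(X, Y) = 3) = 19/88.
Summing (X+Y)·P(x,y) over outcomes with max(X, Y) = 3 gives 93/88.
E[X + Y | max(X, Y) = 3] = (93/88) / (19/88) = 93/19.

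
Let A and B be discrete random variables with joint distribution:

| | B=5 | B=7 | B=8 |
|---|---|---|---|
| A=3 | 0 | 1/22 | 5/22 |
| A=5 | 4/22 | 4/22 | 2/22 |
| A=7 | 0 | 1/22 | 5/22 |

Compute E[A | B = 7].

P(B = 7) = 3/11.
Summing A·P(A=x,B=y) over the conditioning event gives 15/11.
E[A | B = 7] = (15/11) / (3/11) = 5.

5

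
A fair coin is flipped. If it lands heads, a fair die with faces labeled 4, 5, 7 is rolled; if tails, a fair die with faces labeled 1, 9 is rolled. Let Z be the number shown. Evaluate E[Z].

E[Z | heads] = (4+5+7)/3 = 16/3.
E[Z | tails] = (1+9)/2 = 5.
By the law of total expectation,
E[Z] = (1/2)·(16/3) + (1/2)·(5) = 31/6.

31/6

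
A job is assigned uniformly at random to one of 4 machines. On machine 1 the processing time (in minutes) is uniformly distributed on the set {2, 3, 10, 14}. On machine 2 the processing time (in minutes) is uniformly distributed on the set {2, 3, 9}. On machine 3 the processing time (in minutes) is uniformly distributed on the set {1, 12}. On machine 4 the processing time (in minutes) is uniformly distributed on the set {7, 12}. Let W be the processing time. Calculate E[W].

335/48

E[W | machine 1] = (2+3+10+14)/4 = 29/4.
E[W | machine 2] = (2+3+9)/3 = 14/3.
E[W | machine 3] = (1+12)/2 = 13/2.
E[W | machine 4] = (7+12)/2 = 19/2.
By the law of total expectation,
E[W] = (1/4)·(29/4) + (1/4)·(14/3) + (1/4)·(13/2) + (1/4)·(19/2) = 335/48.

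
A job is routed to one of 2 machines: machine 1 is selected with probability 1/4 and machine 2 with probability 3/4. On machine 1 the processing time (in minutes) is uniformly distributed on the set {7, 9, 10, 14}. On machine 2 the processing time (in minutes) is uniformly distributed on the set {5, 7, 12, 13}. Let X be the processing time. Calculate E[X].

151/16

E[X | machine 1] = (7+9+10+14)/4 = 10.
E[X | machine 2] = (5+7+12+13)/4 = 37/4.
By the law of total expectation,
E[X] = (1/4)·(10) + (3/4)·(37/4) = 151/16.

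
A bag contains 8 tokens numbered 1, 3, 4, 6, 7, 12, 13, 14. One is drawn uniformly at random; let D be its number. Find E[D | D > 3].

P(D > 3) = 3/4.
Σ over the event: 4·1/8 + 6·1/8 + 7·1/8 + 12·1/8 + 13·1/8 + 14·1/8 = 7.
E[D | D > 3] = (7) / (3/4) = 28/3.

28/3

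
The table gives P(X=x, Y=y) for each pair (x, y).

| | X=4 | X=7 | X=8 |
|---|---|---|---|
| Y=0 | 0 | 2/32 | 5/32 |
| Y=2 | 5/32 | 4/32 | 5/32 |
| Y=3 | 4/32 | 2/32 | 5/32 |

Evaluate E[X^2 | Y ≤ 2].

P(Y ≤ 2) = 21/32.
Σ X^2·P over the event = 16·(5/32) + 49·(2/32) + 49·(4/32) + 64·(5/32) + 64·(5/32) = 507/16.
E[X^2 | Y ≤ 2] = (507/16) / (21/32) = 338/7.

338/7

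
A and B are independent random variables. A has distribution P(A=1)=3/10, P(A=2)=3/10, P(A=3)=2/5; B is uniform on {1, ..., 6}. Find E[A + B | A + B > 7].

P(A + B > 7) = 11/60.
Summing (A+B)·P(x,y) over outcomes with A + B > 7 gives 23/15.
E[A + B | A + B > 7] = (23/15) / (11/60) = 92/11.

92/11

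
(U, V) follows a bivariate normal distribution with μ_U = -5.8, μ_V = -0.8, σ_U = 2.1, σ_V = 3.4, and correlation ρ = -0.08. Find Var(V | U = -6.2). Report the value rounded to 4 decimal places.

11.4860

The conditional variance in a bivariate normal is σ_V²(1 − ρ²), independent of x.
Var(V | U=-6.2) = (3.4)²·(1 − (-0.08)²) = 11.56·0.9936 = 11.4860.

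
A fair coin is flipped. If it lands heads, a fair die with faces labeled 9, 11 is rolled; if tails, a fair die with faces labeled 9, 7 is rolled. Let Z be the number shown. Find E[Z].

E[Z | heads] = (9+11)/2 = 10.
E[Z | tails] = (9+7)/2 = 8.
E[Z] = (1/2)·(10) + (1/2)·(8) = 9.

9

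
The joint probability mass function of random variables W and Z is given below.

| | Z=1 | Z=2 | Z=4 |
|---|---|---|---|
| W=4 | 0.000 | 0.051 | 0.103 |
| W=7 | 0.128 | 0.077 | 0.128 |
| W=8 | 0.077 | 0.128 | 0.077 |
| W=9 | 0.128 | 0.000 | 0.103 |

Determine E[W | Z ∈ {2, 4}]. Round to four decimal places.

6.9235

P(Z ∈ {2, 4}) = 0.667.
Σ W·P over the event = 4·(0.051) + 4·(0.103) + 7·(0.077) + 7·(0.128) + 8·(0.128) + 8·(0.077) + 9·(0.103) = 4.618.
E[W | Z ∈ {2, 4}] = (4.618) / (0.667) = 6.9235.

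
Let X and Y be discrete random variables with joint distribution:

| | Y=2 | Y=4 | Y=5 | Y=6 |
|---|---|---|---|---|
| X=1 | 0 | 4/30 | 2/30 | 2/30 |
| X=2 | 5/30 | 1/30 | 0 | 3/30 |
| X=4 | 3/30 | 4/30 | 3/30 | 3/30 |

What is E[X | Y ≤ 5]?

P(Y ≤ 5) = 11/15.
Summing X·P(X=x,Y=y) over the conditioning event gives 29/15.
E[X | Y ≤ 5] = (29/15) / (11/15) = 29/11.

29/11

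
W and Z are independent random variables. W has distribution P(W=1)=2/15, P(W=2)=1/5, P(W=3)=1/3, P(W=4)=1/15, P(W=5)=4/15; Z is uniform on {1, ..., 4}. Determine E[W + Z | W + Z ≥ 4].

P(W + Z ≥ 4) = 53/60.
Summing (W+Z)·P(x,y) over outcomes with W + Z ≥ 4 gives 319/60.
E[W + Z | W + Z ≥ 4] = (319/60) / (53/60) = 319/53.

319/53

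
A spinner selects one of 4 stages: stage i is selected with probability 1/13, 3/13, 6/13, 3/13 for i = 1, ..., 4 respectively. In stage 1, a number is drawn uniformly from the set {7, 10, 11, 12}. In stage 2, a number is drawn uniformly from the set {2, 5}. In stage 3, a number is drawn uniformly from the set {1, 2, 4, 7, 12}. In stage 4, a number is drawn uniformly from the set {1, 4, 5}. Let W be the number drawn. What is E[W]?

E[W | stage 1] = (7+10+11+12)/4 = 10.
E[W | stage 2] = (2+5)/2 = 7/2.
E[W | stage 3] = (1+2+4+7+12)/5 = 26/5.
E[W | stage 4] = (1+4+5)/3 = 10/3.
By the law of total expectation,
E[W] = (1/13)·(10) + (3/13)·(7/2) + (6/13)·(26/5) + (3/13)·(10/3) = 617/130.

617/130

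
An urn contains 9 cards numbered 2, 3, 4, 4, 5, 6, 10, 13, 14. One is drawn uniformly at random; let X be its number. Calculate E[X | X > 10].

27/2

P(X > 10) = 2/9.
Σ over the event: 13·1/9 + 14·1/9 = 3.
E[X | X > 10] = (3) / (2/9) = 27/2.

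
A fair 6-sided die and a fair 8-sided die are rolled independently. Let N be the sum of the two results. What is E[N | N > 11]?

P(N > 11) = 1/8.
Σ over the event: 12·1/16 + 13·1/24 + 14·1/48 = 19/12.
E[N | N > 11] = (19/12) / (1/8) = 38/3.

38/3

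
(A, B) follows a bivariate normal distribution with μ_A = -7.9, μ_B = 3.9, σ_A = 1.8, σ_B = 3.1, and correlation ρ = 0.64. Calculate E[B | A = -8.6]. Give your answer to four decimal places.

For a bivariate normal, E[B | A=x] = μ_B + ρ·(σ_B/σ_A)·(x − μ_A).
E[B | A=-8.6] = 3.9 + (0.64)·(3.1/1.8)·(-8.6 − (-7.9)) = 3.9 + (1.10222)·(-0.7) = 3.1284.

3.1284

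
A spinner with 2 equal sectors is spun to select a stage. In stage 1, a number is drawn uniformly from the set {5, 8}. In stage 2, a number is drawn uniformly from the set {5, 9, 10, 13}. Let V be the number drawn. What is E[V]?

E[V | stage 1] = (5+8)/2 = 13/2.
E[V | stage 2] = (5+9+10+13)/4 = 37/4.
By the law of total expectation,
E[V] = (1/2)·(13/2) + (1/2)·(37/4) = 63/8.

63/8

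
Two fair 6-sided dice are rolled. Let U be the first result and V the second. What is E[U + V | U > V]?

P(U > V) = 5/12.
Summing (U+V)·P(x,y) over outcomes with U > V gives 35/12.
E[U + V | U > V] = (35/12) / (5/12) = 7.

7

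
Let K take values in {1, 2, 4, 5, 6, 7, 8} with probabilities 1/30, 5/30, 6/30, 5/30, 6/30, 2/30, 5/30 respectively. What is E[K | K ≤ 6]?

P(K ≤ 6) = 23/30.
Σ over the event: 1·1/30 + 2·1/6 + 4·1/5 + 5·1/6 + 6·1/5 = 16/5.
E[K | K ≤ 6] = (16/5) / (23/30) = 96/23.

96/23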